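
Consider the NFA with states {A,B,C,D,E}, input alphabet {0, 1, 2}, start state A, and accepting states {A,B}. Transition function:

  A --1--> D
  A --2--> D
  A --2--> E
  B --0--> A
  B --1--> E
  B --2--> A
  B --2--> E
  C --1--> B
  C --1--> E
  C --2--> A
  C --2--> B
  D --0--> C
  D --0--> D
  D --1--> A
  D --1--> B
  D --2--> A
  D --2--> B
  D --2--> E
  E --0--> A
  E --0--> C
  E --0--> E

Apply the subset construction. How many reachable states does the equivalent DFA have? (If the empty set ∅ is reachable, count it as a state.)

Start state of the DFA: {A}.
{A} --0--> ∅  [new]
{A} --1--> {D}  [new]
{A} --2--> {D,E}  [new]
∅ --0--> ∅  [seen]
∅ --1--> ∅  [seen]
∅ --2--> ∅  [seen]
{D} --0--> {C,D}  [new]
{D} --1--> {A,B}  [new]
{D} --2--> {A,B,E}  [new]
{D,E} --0--> {A,C,D,E}  [new]
{D,E} --1--> {A,B}  [seen]
{D,E} --2--> {A,B,E}  [seen]
{C,D} --0--> {C,D}  [seen]
{C,D} --1--> {A,B,E}  [seen]
{C,D} --2--> {A,B,E}  [seen]
{A,B} --0--> {A}  [seen]
{A,B} --1--> {D,E}  [seen]
{A,B} --2--> {A,D,E}  [new]
{A,B,E} --0--> {A,C,E}  [new]
{A,B,E} --1--> {D,E}  [seen]
{A,B,E} --2--> {A,D,E}  [seen]
{A,C,D,E} --0--> {A,C,D,E}  [seen]
{A,C,D,E} --1--> {A,B,D,E}  [new]
{A,C,D,E} --2--> {A,B,D,E}  [seen]
{A,D,E} --0--> {A,C,D,E}  [seen]
{A,D,E} --1--> {A,B,D}  [new]
{A,D,E} --2--> {A,B,D,E}  [seen]
{A,C,E} --0--> {A,C,E}  [seen]
{A,C,E} --1--> {B,D,E}  [new]
{A,C,E} --2--> {A,B,D,E}  [seen]
{A,B,D,E} --0--> {A,C,D,E}  [seen]
{A,B,D,E} --1--> {A,B,D,E}  [seen]
{A,B,D,E} --2--> {A,B,D,E}  [seen]
{A,B,D} --0--> {A,C,D}  [new]
{A,B,D} --1--> {A,B,D,E}  [seen]
{A,B,D} --2--> {A,B,D,E}  [seen]
{B,D,E} --0--> {A,C,D,E}  [seen]
{B,D,E} --1--> {A,B,E}  [seen]
{B,D,E} --2--> {A,B,E}  [seen]
{A,C,D} --0--> {C,D}  [seen]
{A,C,D} --1--> {A,B,D,E}  [seen]
{A,C,D} --2--> {A,B,D,E}  [seen]
Reachable DFA states: {A}, ∅, {D}, {D,E}, {C,D}, {A,B}, {A,B,E}, {A,C,D,E}, {A,D,E}, {A,C,E}, {A,B,D,E}, {A,B,D}, {B,D,E}, {A,C,D}.

14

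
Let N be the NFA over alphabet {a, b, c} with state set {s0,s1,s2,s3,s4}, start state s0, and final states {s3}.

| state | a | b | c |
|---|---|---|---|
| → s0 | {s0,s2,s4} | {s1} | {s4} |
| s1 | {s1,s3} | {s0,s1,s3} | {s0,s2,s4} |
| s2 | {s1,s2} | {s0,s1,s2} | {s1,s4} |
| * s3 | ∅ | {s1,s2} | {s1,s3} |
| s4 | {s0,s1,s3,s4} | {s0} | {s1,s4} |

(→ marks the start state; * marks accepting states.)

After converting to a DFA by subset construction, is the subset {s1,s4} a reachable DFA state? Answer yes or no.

Start state of the DFA: {s0}.
{s0} --a--> {s0,s2,s4}  [new]
{s0} --b--> {s1}  [new]
{s0} --c--> {s4}  [new]
{s0,s2,s4} --a--> {s0,s1,s2,s3,s4}  [new]
{s0,s2,s4} --b--> {s0,s1,s2}  [new]
{s0,s2,s4} --c--> {s1,s4}  [new]
{s1} --a--> {s1,s3}  [new]
{s1} --b--> {s0,s1,s3}  [new]
{s1} --c--> {s0,s2,s4}  [seen]
{s4} --a--> {s0,s1,s3,s4}  [new]
{s4} --b--> {s0}  [seen]
{s4} --c--> {s1,s4}  [seen]
{s0,s1,s2,s3,s4} --a--> {s0,s1,s2,s3,s4}  [seen]
{s0,s1,s2,s3,s4} --b--> {s0,s1,s2,s3}  [new]
{s0,s1,s2,s3,s4} --c--> {s0,s1,s2,s3,s4}  [seen]
{s0,s1,s2} --a--> {s0,s1,s2,s3,s4}  [seen]
{s0,s1,s2} --b--> {s0,s1,s2,s3}  [seen]
{s0,s1,s2} --c--> {s0,s1,s2,s4}  [new]
{s1,s4} --a--> {s0,s1,s3,s4}  [seen]
{s1,s4} --b--> {s0,s1,s3}  [seen]
{s1,s4} --c--> {s0,s1,s2,s4}  [seen]
{s1,s3} --a--> {s1,s3}  [seen]
{s1,s3} --b--> {s0,s1,s2,s3}  [seen]
{s1,s3} --c--> {s0,s1,s2,s3,s4}  [seen]
{s0,s1,s3} --a--> {s0,s1,s2,s3,s4}  [seen]
{s0,s1,s3} --b--> {s0,s1,s2,s3}  [seen]
{s0,s1,s3} --c--> {s0,s1,s2,s3,s4}  [seen]
{s0,s1,s3,s4} --a--> {s0,s1,s2,s3,s4}  [seen]
{s0,s1,s3,s4} --b--> {s0,s1,s2,s3}  [seen]
{s0,s1,s3,s4} --c--> {s0,s1,s2,s3,s4}  [seen]
{s0,s1,s2,s3} --a--> {s0,s1,s2,s3,s4}  [seen]
{s0,s1,s2,s3} --b--> {s0,s1,s2,s3}  [seen]
{s0,s1,s2,s3} --c--> {s0,s1,s2,s3,s4}  [seen]
{s0,s1,s2,s4} --a--> {s0,s1,s2,s3,s4}  [seen]
{s0,s1,s2,s4} --b--> {s0,s1,s2,s3}  [seen]
{s0,s1,s2,s4} --c--> {s0,s1,s2,s4}  [seen]
Reachable DFA states: {s0}, {s0,s2,s4}, {s1}, {s4}, {s0,s1,s2,s3,s4}, {s0,s1,s2}, {s1,s4}, {s1,s3}, {s0,s1,s3}, {s0,s1,s3,s4}, {s0,s1,s2,s3}, {s0,s1,s2,s4}.
{s1,s4} is among them.

yes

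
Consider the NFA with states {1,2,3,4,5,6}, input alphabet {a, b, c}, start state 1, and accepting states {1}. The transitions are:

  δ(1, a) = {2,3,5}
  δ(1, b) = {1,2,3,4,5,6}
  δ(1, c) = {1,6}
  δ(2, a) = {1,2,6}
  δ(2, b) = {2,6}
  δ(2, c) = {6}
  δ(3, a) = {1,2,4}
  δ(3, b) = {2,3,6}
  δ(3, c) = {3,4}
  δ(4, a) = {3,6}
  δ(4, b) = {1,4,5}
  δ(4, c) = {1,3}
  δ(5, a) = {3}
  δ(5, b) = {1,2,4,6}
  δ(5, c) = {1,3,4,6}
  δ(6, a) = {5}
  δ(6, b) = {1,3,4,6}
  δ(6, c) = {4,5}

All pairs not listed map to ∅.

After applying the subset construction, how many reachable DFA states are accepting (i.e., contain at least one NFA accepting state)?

7

Start state of the DFA: {1}.
{1} --a--> {2,3,5}  [new]
{1} --b--> {1,2,3,4,5,6}  [new]
{1} --c--> {1,6}  [new]
{2,3,5} --a--> {1,2,3,4,6}  [new]
{2,3,5} --b--> {1,2,3,4,6}  [seen]
{2,3,5} --c--> {1,3,4,6}  [new]
{1,2,3,4,5,6} --a--> {1,2,3,4,5,6}  [seen]
{1,2,3,4,5,6} --b--> {1,2,3,4,5,6}  [seen]
{1,2,3,4,5,6} --c--> {1,3,4,5,6}  [new]
{1,6} --a--> {2,3,5}  [seen]
{1,6} --b--> {1,2,3,4,5,6}  [seen]
{1,6} --c--> {1,4,5,6}  [new]
{1,2,3,4,6} --a--> {1,2,3,4,5,6}  [seen]
{1,2,3,4,6} --b--> {1,2,3,4,5,6}  [seen]
{1,2,3,4,6} --c--> {1,3,4,5,6}  [seen]
{1,3,4,6} --a--> {1,2,3,4,5,6}  [seen]
{1,3,4,6} --b--> {1,2,3,4,5,6}  [seen]
{1,3,4,6} --c--> {1,3,4,5,6}  [seen]
{1,3,4,5,6} --a--> {1,2,3,4,5,6}  [seen]
{1,3,4,5,6} --b--> {1,2,3,4,5,6}  [seen]
{1,3,4,5,6} --c--> {1,3,4,5,6}  [seen]
{1,4,5,6} --a--> {2,3,5,6}  [new]
{1,4,5,6} --b--> {1,2,3,4,5,6}  [seen]
{1,4,5,6} --c--> {1,3,4,5,6}  [seen]
{2,3,5,6} --a--> {1,2,3,4,5,6}  [seen]
{2,3,5,6} --b--> {1,2,3,4,6}  [seen]
{2,3,5,6} --c--> {1,3,4,5,6}  [seen]
Reachable DFA states: {1}, {2,3,5}, {1,2,3,4,5,6}, {1,6}, {1,2,3,4,6}, {1,3,4,6}, {1,3,4,5,6}, {1,4,5,6}, {2,3,5,6}.
Accepting DFA states (contain an NFA accepting state): {1}, {1,2,3,4,5,6}, {1,6}, {1,2,3,4,6}, {1,3,4,6}, {1,3,4,5,6}, {1,4,5,6}.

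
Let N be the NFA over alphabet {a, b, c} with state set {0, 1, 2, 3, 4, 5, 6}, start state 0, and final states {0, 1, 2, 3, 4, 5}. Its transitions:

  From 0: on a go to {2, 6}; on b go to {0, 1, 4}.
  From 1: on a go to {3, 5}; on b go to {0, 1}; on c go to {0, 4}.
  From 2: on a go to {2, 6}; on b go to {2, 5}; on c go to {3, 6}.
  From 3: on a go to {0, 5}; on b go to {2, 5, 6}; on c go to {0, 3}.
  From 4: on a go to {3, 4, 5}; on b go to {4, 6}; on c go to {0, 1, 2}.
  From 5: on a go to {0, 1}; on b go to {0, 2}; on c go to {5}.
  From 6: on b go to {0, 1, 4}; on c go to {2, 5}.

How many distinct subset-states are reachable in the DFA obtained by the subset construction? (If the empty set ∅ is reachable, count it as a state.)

Start state of the DFA: {0}.
{0} --a--> {2, 6}  [new]
{0} --b--> {0, 1, 4}  [new]
{0} --c--> ∅  [new]
{2, 6} --a--> {2, 6}  [seen]
{2, 6} --b--> {0, 1, 2, 4, 5}  [new]
{2, 6} --c--> {2, 3, 5, 6}  [new]
{0, 1, 4} --a--> {2, 3, 4, 5, 6}  [new]
{0, 1, 4} --b--> {0, 1, 4, 6}  [new]
{0, 1, 4} --c--> {0, 1, 2, 4}  [new]
∅ --a--> ∅  [seen]
∅ --b--> ∅  [seen]
∅ --c--> ∅  [seen]
{0, 1, 2, 4, 5} --a--> {0, 1, 2, 3, 4, 5, 6}  [new]
{0, 1, 2, 4, 5} --b--> {0, 1, 2, 4, 5, 6}  [new]
{0, 1, 2, 4, 5} --c--> {0, 1, 2, 3, 4, 5, 6}  [seen]
{2, 3, 5, 6} --a--> {0, 1, 2, 5, 6}  [new]
{2, 3, 5, 6} --b--> {0, 1, 2, 4, 5, 6}  [seen]
{2, 3, 5, 6} --c--> {0, 2, 3, 5, 6}  [new]
{2, 3, 4, 5, 6} --a--> {0, 1, 2, 3, 4, 5, 6}  [seen]
{2, 3, 4, 5, 6} --b--> {0, 1, 2, 4, 5, 6}  [seen]
{2, 3, 4, 5, 6} --c--> {0, 1, 2, 3, 5, 6}  [new]
{0, 1, 4, 6} --a--> {2, 3, 4, 5, 6}  [seen]
{0, 1, 4, 6} --b--> {0, 1, 4, 6}  [seen]
{0, 1, 4, 6} --c--> {0, 1, 2, 4, 5}  [seen]
{0, 1, 2, 4} --a--> {2, 3, 4, 5, 6}  [seen]
{0, 1, 2, 4} --b--> {0, 1, 2, 4, 5, 6}  [seen]
{0, 1, 2, 4} --c--> {0, 1, 2, 3, 4, 6}  [new]
{0, 1, 2, 3, 4, 5, 6} --a--> {0, 1, 2, 3, 4, 5, 6}  [seen]
{0, 1, 2, 3, 4, 5, 6} --b--> {0, 1, 2, 4, 5, 6}  [seen]
{0, 1, 2, 3, 4, 5, 6} --c--> {0, 1, 2, 3, 4, 5, 6}  [seen]
{0, 1, 2, 4, 5, 6} --a--> {0, 1, 2, 3, 4, 5, 6}  [seen]
{0, 1, 2, 4, 5, 6} --b--> {0, 1, 2, 4, 5, 6}  [seen]
{0, 1, 2, 4, 5, 6} --c--> {0, 1, 2, 3, 4, 5, 6}  [seen]
{0, 1, 2, 5, 6} --a--> {0, 1, 2, 3, 5, 6}  [seen]
{0, 1, 2, 5, 6} --b--> {0, 1, 2, 4, 5}  [seen]
{0, 1, 2, 5, 6} --c--> {0, 2, 3, 4, 5, 6}  [new]
{0, 2, 3, 5, 6} --a--> {0, 1, 2, 5, 6}  [seen]
{0, 2, 3, 5, 6} --b--> {0, 1, 2, 4, 5, 6}  [seen]
{0, 2, 3, 5, 6} --c--> {0, 2, 3, 5, 6}  [seen]
{0, 1, 2, 3, 5, 6} --a--> {0, 1, 2, 3, 5, 6}  [seen]
{0, 1, 2, 3, 5, 6} --b--> {0, 1, 2, 4, 5, 6}  [seen]
{0, 1, 2, 3, 5, 6} --c--> {0, 2, 3, 4, 5, 6}  [seen]
{0, 1, 2, 3, 4, 6} --a--> {0, 2, 3, 4, 5, 6}  [seen]
{0, 1, 2, 3, 4, 6} --b--> {0, 1, 2, 4, 5, 6}  [seen]
{0, 1, 2, 3, 4, 6} --c--> {0, 1, 2, 3, 4, 5, 6}  [seen]
{0, 2, 3, 4, 5, 6} --a--> {0, 1, 2, 3, 4, 5, 6}  [seen]
{0, 2, 3, 4, 5, 6} --b--> {0, 1, 2, 4, 5, 6}  [seen]
{0, 2, 3, 4, 5, 6} --c--> {0, 1, 2, 3, 5, 6}  [seen]
Reachable DFA states: {0}, {2, 6}, {0, 1, 4}, ∅, {0, 1, 2, 4, 5}, {2, 3, 5, 6}, {2, 3, 4, 5, 6}, {0, 1, 4, 6}, {0, 1, 2, 4}, {0, 1, 2, 3, 4, 5, 6}, {0, 1, 2, 4, 5, 6}, {0, 1, 2, 5, 6}, {0, 2, 3, 5, 6}, {0, 1, 2, 3, 5, 6}, {0, 1, 2, 3, 4, 6}, {0, 2, 3, 4, 5, 6}.

16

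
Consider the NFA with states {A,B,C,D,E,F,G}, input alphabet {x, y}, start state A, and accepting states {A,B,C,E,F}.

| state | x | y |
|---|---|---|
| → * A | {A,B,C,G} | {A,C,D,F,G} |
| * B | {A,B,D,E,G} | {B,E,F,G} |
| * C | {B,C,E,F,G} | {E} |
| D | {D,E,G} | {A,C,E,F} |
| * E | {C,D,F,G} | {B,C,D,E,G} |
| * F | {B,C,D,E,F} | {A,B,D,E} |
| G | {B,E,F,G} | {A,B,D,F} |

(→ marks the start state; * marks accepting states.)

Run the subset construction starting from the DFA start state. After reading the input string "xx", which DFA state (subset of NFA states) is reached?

{A,B,C,D,E,F,G}

Start: {A}.
δ(A,x) = {A,B,C,G}.
Union: {A,B,C,G}.
After x: {A,B,C,G}.
δ(A,x) = {A,B,C,G}; δ(B,x) = {A,B,D,E,G}; δ(C,x) = {B,C,E,F,G}; δ(G,x) = {B,E,F,G}.
Union: {A,B,C,D,E,F,G}.
After x: {A,B,C,D,E,F,G}.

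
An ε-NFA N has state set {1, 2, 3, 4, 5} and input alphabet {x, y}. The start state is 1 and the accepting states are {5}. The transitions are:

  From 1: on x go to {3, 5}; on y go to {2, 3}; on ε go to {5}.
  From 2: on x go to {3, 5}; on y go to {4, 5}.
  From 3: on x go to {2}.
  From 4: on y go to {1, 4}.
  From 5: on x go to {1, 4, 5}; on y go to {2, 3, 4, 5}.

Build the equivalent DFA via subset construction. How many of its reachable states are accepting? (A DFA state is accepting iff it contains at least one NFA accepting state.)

4

Start state of the DFA: {1, 5} (ε-closure of the NFA start).
{1, 5} --x--> {1, 3, 4, 5}  [new]
{1, 5} --y--> {2, 3, 4, 5}  [new]
{1, 3, 4, 5} --x--> {1, 2, 3, 4, 5}  [new]
{1, 3, 4, 5} --y--> {1, 2, 3, 4, 5}  [seen]
{2, 3, 4, 5} --x--> {1, 2, 3, 4, 5}  [seen]
{2, 3, 4, 5} --y--> {1, 2, 3, 4, 5}  [seen]
{1, 2, 3, 4, 5} --x--> {1, 2, 3, 4, 5}  [seen]
{1, 2, 3, 4, 5} --y--> {1, 2, 3, 4, 5}  [seen]
Reachable DFA states: {1, 5}, {1, 3, 4, 5}, {2, 3, 4, 5}, {1, 2, 3, 4, 5}.
Accepting DFA states (contain an NFA accepting state): {1, 5}, {1, 3, 4, 5}, {2, 3, 4, 5}, {1, 2, 3, 4, 5}.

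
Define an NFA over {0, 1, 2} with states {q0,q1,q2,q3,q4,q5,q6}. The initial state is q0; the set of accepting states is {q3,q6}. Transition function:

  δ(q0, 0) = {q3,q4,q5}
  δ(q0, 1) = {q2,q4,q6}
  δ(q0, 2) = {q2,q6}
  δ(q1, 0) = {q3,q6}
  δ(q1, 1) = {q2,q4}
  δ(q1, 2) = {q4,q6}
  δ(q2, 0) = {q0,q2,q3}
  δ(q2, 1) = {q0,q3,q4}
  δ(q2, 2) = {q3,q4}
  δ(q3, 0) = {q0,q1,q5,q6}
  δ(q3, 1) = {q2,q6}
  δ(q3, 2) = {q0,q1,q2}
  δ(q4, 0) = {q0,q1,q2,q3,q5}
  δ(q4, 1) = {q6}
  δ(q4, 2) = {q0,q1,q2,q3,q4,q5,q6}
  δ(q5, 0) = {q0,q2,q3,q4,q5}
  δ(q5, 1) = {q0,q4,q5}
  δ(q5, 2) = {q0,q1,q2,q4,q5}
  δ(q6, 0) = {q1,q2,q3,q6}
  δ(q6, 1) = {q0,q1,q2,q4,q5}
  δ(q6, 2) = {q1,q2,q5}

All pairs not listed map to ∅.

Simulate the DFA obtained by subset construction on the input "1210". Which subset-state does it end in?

{q0,q1,q2,q3,q4,q5,q6}

Start: {q0}.
δ(q0,1) = {q2,q4,q6}.
Union: {q2,q4,q6}.
After 1: {q2,q4,q6}.
δ(q2,2) = {q3,q4}; δ(q4,2) = {q0,q1,q2,q3,q4,q5,q6}; δ(q6,2) = {q1,q2,q5}.
Union: {q0,q1,q2,q3,q4,q5,q6}.
After 2: {q0,q1,q2,q3,q4,q5,q6}.
δ(q0,1) = {q2,q4,q6}; δ(q1,1) = {q2,q4}; δ(q2,1) = {q0,q3,q4}; δ(q3,1) = {q2,q6}; δ(q4,1) = {q6}; δ(q5,1) = {q0,q4,q5}; δ(q6,1) = {q0,q1,q2,q4,q5}.
Union: {q0,q1,q2,q3,q4,q5,q6}.
After 1: {q0,q1,q2,q3,q4,q5,q6}.
δ(q0,0) = {q3,q4,q5}; δ(q1,0) = {q3,q6}; δ(q2,0) = {q0,q2,q3}; δ(q3,0) = {q0,q1,q5,q6}; δ(q4,0) = {q0,q1,q2,q3,q5}; δ(q5,0) = {q0,q2,q3,q4,q5}; δ(q6,0) = {q1,q2,q3,q6}.
Union: {q0,q1,q2,q3,q4,q5,q6}.
After 0: {q0,q1,q2,q3,q4,q5,q6}.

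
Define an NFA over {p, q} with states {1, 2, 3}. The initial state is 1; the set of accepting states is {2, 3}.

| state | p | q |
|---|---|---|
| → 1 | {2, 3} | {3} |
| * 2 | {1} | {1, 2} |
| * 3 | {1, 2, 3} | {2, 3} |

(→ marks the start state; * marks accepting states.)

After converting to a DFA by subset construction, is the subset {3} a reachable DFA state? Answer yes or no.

Start state of the DFA: {1}.
{1} --p--> {2, 3}  [new]
{1} --q--> {3}  [new]
{2, 3} --p--> {1, 2, 3}  [new]
{2, 3} --q--> {1, 2, 3}  [seen]
{3} --p--> {1, 2, 3}  [seen]
{3} --q--> {2, 3}  [seen]
{1, 2, 3} --p--> {1, 2, 3}  [seen]
{1, 2, 3} --q--> {1, 2, 3}  [seen]
Reachable DFA states: {1}, {2, 3}, {3}, {1, 2, 3}.
{3} is among them.

yes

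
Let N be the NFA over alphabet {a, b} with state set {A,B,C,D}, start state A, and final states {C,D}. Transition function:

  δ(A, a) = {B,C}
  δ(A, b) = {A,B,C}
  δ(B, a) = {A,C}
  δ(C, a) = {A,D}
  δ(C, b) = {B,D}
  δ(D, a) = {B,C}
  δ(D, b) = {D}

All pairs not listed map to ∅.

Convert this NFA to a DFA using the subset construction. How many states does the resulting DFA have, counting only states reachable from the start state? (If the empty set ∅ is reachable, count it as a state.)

7

Start state of the DFA: {A}.
{A} --a--> {B,C}  [new]
{A} --b--> {A,B,C}  [new]
{B,C} --a--> {A,C,D}  [new]
{B,C} --b--> {B,D}  [new]
{A,B,C} --a--> {A,B,C,D}  [new]
{A,B,C} --b--> {A,B,C,D}  [seen]
{A,C,D} --a--> {A,B,C,D}  [seen]
{A,C,D} --b--> {A,B,C,D}  [seen]
{B,D} --a--> {A,B,C}  [seen]
{B,D} --b--> {D}  [new]
{A,B,C,D} --a--> {A,B,C,D}  [seen]
{A,B,C,D} --b--> {A,B,C,D}  [seen]
{D} --a--> {B,C}  [seen]
{D} --b--> {D}  [seen]
Reachable DFA states: {A}, {B,C}, {A,B,C}, {A,C,D}, {B,D}, {A,B,C,D}, {D}.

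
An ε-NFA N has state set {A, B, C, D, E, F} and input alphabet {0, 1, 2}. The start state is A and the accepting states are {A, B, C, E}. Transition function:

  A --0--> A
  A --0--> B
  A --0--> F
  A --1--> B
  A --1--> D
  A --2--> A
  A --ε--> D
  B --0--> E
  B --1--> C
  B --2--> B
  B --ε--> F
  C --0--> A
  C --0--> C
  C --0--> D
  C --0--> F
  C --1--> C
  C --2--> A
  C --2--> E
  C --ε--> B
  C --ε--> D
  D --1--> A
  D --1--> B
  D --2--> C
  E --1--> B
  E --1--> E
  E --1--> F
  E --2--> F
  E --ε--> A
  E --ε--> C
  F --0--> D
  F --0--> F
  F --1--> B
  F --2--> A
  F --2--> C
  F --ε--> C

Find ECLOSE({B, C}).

Begin with {B, C}.
B →ε {F}; add F.
C →ε {B, D}; add D.
ε-closure = {B, C, D, F}.

{B, C, D, F}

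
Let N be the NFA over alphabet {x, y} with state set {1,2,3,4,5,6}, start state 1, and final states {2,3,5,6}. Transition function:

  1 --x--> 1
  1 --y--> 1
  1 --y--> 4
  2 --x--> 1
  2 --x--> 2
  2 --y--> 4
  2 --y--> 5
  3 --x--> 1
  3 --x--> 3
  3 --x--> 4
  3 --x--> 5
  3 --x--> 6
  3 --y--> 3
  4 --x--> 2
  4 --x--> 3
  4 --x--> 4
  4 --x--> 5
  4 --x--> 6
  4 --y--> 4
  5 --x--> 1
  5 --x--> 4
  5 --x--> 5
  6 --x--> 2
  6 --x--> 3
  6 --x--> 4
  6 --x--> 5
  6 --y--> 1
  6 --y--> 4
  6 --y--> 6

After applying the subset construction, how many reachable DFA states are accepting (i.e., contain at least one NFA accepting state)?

3

Start state of the DFA: {1}.
{1} --x--> {1}  [seen]
{1} --y--> {1,4}  [new]
{1,4} --x--> {1,2,3,4,5,6}  [new]
{1,4} --y--> {1,4}  [seen]
{1,2,3,4,5,6} --x--> {1,2,3,4,5,6}  [seen]
{1,2,3,4,5,6} --y--> {1,3,4,5,6}  [new]
{1,3,4,5,6} --x--> {1,2,3,4,5,6}  [seen]
{1,3,4,5,6} --y--> {1,3,4,6}  [new]
{1,3,4,6} --x--> {1,2,3,4,5,6}  [seen]
{1,3,4,6} --y--> {1,3,4,6}  [seen]
Reachable DFA states: {1}, {1,4}, {1,2,3,4,5,6}, {1,3,4,5,6}, {1,3,4,6}.
Accepting DFA states (contain an NFA accepting state): {1,2,3,4,5,6}, {1,3,4,5,6}, {1,3,4,6}.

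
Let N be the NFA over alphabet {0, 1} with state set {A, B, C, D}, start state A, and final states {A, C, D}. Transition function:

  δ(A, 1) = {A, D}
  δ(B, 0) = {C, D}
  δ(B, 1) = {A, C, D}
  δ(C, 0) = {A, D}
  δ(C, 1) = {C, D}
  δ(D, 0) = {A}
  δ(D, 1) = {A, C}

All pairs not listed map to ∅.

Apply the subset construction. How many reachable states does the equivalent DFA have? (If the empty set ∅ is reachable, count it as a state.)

Start state of the DFA: {A}.
{A} --0--> ∅  [new]
{A} --1--> {A, D}  [new]
∅ --0--> ∅  [seen]
∅ --1--> ∅  [seen]
{A, D} --0--> {A}  [seen]
{A, D} --1--> {A, C, D}  [new]
{A, C, D} --0--> {A, D}  [seen]
{A, C, D} --1--> {A, C, D}  [seen]
Reachable DFA states: {A}, ∅, {A, D}, {A, C, D}.

4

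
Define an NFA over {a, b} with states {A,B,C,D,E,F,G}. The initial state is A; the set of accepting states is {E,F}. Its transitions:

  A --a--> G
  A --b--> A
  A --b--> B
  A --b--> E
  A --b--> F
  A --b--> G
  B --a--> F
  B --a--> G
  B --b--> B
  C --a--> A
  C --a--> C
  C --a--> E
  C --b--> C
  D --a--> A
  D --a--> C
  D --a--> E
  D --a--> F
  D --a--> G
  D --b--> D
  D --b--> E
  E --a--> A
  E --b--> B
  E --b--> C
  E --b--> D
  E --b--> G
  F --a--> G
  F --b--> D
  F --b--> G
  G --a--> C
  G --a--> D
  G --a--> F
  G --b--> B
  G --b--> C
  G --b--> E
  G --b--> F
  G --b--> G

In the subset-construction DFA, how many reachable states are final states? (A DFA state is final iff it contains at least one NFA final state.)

Start state of the DFA: {A}.
{A} --a--> {G}  [new]
{A} --b--> {A,B,E,F,G}  [new]
{G} --a--> {C,D,F}  [new]
{G} --b--> {B,C,E,F,G}  [new]
{A,B,E,F,G} --a--> {A,C,D,F,G}  [new]
{A,B,E,F,G} --b--> {A,B,C,D,E,F,G}  [new]
{C,D,F} --a--> {A,C,E,F,G}  [new]
{C,D,F} --b--> {C,D,E,G}  [new]
{B,C,E,F,G} --a--> {A,C,D,E,F,G}  [new]
{B,C,E,F,G} --b--> {B,C,D,E,F,G}  [new]
{A,C,D,F,G} --a--> {A,C,D,E,F,G}  [seen]
{A,C,D,F,G} --b--> {A,B,C,D,E,F,G}  [seen]
{A,B,C,D,E,F,G} --a--> {A,C,D,E,F,G}  [seen]
{A,B,C,D,E,F,G} --b--> {A,B,C,D,E,F,G}  [seen]
{A,C,E,F,G} --a--> {A,C,D,E,F,G}  [seen]
{A,C,E,F,G} --b--> {A,B,C,D,E,F,G}  [seen]
{C,D,E,G} --a--> {A,C,D,E,F,G}  [seen]
{C,D,E,G} --b--> {B,C,D,E,F,G}  [seen]
{A,C,D,E,F,G} --a--> {A,C,D,E,F,G}  [seen]
{A,C,D,E,F,G} --b--> {A,B,C,D,E,F,G}  [seen]
{B,C,D,E,F,G} --a--> {A,C,D,E,F,G}  [seen]
{B,C,D,E,F,G} --b--> {B,C,D,E,F,G}  [seen]
Reachable DFA states: {A}, {G}, {A,B,E,F,G}, {C,D,F}, {B,C,E,F,G}, {A,C,D,F,G}, {A,B,C,D,E,F,G}, {A,C,E,F,G}, {C,D,E,G}, {A,C,D,E,F,G}, {B,C,D,E,F,G}.
Accepting DFA states (contain an NFA accepting state): {A,B,E,F,G}, {C,D,F}, {B,C,E,F,G}, {A,C,D,F,G}, {A,B,C,D,E,F,G}, {A,C,E,F,G}, {C,D,E,G}, {A,C,D,E,F,G}, {B,C,D,E,F,G}.

9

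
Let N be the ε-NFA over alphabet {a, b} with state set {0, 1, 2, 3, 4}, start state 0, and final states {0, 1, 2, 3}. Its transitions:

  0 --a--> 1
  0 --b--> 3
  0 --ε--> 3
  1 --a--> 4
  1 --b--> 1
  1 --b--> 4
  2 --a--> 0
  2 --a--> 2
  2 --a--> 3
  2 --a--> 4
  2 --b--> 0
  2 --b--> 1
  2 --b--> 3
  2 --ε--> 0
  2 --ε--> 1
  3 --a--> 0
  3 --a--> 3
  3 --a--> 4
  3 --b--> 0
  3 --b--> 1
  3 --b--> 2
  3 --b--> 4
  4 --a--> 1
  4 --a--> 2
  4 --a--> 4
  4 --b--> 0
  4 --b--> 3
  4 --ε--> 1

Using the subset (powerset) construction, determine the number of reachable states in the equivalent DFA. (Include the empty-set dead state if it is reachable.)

Start state of the DFA: {0, 3} (ε-closure of the NFA start).
{0, 3} --a--> {0, 1, 3, 4}  [new]
{0, 3} --b--> {0, 1, 2, 3, 4}  [new]
{0, 1, 3, 4} --a--> {0, 1, 2, 3, 4}  [seen]
{0, 1, 3, 4} --b--> {0, 1, 2, 3, 4}  [seen]
{0, 1, 2, 3, 4} --a--> {0, 1, 2, 3, 4}  [seen]
{0, 1, 2, 3, 4} --b--> {0, 1, 2, 3, 4}  [seen]
Reachable DFA states: {0, 3}, {0, 1, 3, 4}, {0, 1, 2, 3, 4}.

3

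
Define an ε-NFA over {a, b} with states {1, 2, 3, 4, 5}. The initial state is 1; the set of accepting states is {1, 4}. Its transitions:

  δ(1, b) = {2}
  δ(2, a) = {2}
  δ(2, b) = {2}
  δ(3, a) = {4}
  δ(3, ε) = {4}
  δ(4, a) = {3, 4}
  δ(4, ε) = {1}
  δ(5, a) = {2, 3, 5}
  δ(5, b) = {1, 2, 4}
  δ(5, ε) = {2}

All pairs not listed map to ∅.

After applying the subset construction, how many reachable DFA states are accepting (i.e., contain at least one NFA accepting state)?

1

Start state of the DFA: {1} (ε-closure of the NFA start).
{1} --a--> ∅  [new]
{1} --b--> {2}  [new]
∅ --a--> ∅  [seen]
∅ --b--> ∅  [seen]
{2} --a--> {2}  [seen]
{2} --b--> {2}  [seen]
Reachable DFA states: {1}, ∅, {2}.
Accepting DFA states (contain an NFA accepting state): {1}.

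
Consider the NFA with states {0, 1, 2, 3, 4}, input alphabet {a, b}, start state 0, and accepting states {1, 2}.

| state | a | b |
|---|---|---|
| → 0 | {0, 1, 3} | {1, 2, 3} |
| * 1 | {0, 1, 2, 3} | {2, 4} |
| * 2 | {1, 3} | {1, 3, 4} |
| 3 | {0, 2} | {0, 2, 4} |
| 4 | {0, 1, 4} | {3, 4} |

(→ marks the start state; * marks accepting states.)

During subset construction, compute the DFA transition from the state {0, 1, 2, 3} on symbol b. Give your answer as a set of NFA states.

{0, 1, 2, 3, 4}

δ(0,b) = {1, 2, 3}; δ(1,b) = {2, 4}; δ(2,b) = {1, 3, 4}; δ(3,b) = {0, 2, 4}.
Union: {0, 1, 2, 3, 4}.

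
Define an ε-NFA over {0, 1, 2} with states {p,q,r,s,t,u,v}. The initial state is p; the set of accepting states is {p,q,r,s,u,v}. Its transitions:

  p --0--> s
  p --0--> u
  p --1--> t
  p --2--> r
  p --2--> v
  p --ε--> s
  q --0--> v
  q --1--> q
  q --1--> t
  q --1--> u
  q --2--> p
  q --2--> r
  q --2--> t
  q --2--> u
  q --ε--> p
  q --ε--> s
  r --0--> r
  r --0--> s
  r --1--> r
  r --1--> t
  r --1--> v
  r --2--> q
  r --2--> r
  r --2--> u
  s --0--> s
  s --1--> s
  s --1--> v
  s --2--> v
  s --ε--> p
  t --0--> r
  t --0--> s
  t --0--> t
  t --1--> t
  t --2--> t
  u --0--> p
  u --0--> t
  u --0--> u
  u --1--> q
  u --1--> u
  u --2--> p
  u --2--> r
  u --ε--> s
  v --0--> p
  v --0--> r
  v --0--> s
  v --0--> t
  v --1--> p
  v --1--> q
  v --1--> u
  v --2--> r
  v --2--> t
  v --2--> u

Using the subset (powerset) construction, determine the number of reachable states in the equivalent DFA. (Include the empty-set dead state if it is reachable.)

13

Start state of the DFA: {p,s} (ε-closure of the NFA start).
{p,s} --0--> {p,s,u}  [new]
{p,s} --1--> {p,s,t,v}  [new]
{p,s} --2--> {r,v}  [new]
{p,s,u} --0--> {p,s,t,u}  [new]
{p,s,u} --1--> {p,q,s,t,u,v}  [new]
{p,s,u} --2--> {p,r,s,v}  [new]
{p,s,t,v} --0--> {p,r,s,t,u}  [new]
{p,s,t,v} --1--> {p,q,s,t,u,v}  [seen]
{p,s,t,v} --2--> {p,r,s,t,u,v}  [new]
{r,v} --0--> {p,r,s,t}  [new]
{r,v} --1--> {p,q,r,s,t,u,v}  [new]
{r,v} --2--> {p,q,r,s,t,u}  [new]
{p,s,t,u} --0--> {p,r,s,t,u}  [seen]
{p,s,t,u} --1--> {p,q,s,t,u,v}  [seen]
{p,s,t,u} --2--> {p,r,s,t,v}  [new]
{p,q,s,t,u,v} --0--> {p,r,s,t,u,v}  [seen]
{p,q,s,t,u,v} --1--> {p,q,s,t,u,v}  [seen]
{p,q,s,t,u,v} --2--> {p,r,s,t,u,v}  [seen]
{p,r,s,v} --0--> {p,r,s,t,u}  [seen]
{p,r,s,v} --1--> {p,q,r,s,t,u,v}  [seen]
{p,r,s,v} --2--> {p,q,r,s,t,u,v}  [seen]
{p,r,s,t,u} --0--> {p,r,s,t,u}  [seen]
{p,r,s,t,u} --1--> {p,q,r,s,t,u,v}  [seen]
{p,r,s,t,u} --2--> {p,q,r,s,t,u,v}  [seen]
{p,r,s,t,u,v} --0--> {p,r,s,t,u}  [seen]
{p,r,s,t,u,v} --1--> {p,q,r,s,t,u,v}  [seen]
{p,r,s,t,u,v} --2--> {p,q,r,s,t,u,v}  [seen]
{p,r,s,t} --0--> {p,r,s,t,u}  [seen]
{p,r,s,t} --1--> {p,r,s,t,v}  [seen]
{p,r,s,t} --2--> {p,q,r,s,t,u,v}  [seen]
{p,q,r,s,t,u,v} --0--> {p,r,s,t,u,v}  [seen]
{p,q,r,s,t,u,v} --1--> {p,q,r,s,t,u,v}  [seen]
{p,q,r,s,t,u,v} --2--> {p,q,r,s,t,u,v}  [seen]
{p,q,r,s,t,u} --0--> {p,r,s,t,u,v}  [seen]
{p,q,r,s,t,u} --1--> {p,q,r,s,t,u,v}  [seen]
{p,q,r,s,t,u} --2--> {p,q,r,s,t,u,v}  [seen]
{p,r,s,t,v} --0--> {p,r,s,t,u}  [seen]
{p,r,s,t,v} --1--> {p,q,r,s,t,u,v}  [seen]
{p,r,s,t,v} --2--> {p,q,r,s,t,u,v}  [seen]
Reachable DFA states: {p,s}, {p,s,u}, {p,s,t,v}, {r,v}, {p,s,t,u}, {p,q,s,t,u,v}, {p,r,s,v}, {p,r,s,t,u}, {p,r,s,t,u,v}, {p,r,s,t}, {p,q,r,s,t,u,v}, {p,q,r,s,t,u}, {p,r,s,t,v}.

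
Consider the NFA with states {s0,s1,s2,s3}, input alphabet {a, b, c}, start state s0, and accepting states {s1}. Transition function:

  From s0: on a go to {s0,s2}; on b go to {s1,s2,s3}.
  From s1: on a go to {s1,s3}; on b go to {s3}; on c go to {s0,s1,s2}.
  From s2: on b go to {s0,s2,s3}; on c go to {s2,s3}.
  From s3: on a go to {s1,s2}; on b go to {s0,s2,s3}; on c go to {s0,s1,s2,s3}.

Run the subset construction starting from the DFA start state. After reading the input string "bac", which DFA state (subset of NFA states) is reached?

{s0,s1,s2,s3}

Start: {s0}.
δ(s0,b) = {s1,s2,s3}.
Union: {s1,s2,s3}.
After b: {s1,s2,s3}.
δ(s1,a) = {s1,s3}; δ(s2,a) = ∅; δ(s3,a) = {s1,s2}.
Union: {s1,s2,s3}.
After a: {s1,s2,s3}.
δ(s1,c) = {s0,s1,s2}; δ(s2,c) = {s2,s3}; δ(s3,c) = {s0,s1,s2,s3}.
Union: {s0,s1,s2,s3}.
After c: {s0,s1,s2,s3}.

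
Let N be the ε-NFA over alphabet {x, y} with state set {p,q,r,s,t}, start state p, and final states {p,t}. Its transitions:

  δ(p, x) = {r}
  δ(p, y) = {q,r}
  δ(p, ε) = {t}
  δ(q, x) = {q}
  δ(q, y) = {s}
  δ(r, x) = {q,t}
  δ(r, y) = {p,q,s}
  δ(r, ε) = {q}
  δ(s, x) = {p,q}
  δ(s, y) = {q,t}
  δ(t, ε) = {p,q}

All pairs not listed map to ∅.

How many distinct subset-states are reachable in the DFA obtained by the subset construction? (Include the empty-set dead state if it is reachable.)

6

Start state of the DFA: {p,q,t} (ε-closure of the NFA start).
{p,q,t} --x--> {q,r}  [new]
{p,q,t} --y--> {q,r,s}  [new]
{q,r} --x--> {p,q,t}  [seen]
{q,r} --y--> {p,q,s,t}  [new]
{q,r,s} --x--> {p,q,t}  [seen]
{q,r,s} --y--> {p,q,s,t}  [seen]
{p,q,s,t} --x--> {p,q,r,t}  [new]
{p,q,s,t} --y--> {p,q,r,s,t}  [new]
{p,q,r,t} --x--> {p,q,r,t}  [seen]
{p,q,r,t} --y--> {p,q,r,s,t}  [seen]
{p,q,r,s,t} --x--> {p,q,r,t}  [seen]
{p,q,r,s,t} --y--> {p,q,r,s,t}  [seen]
Reachable DFA states: {p,q,t}, {q,r}, {q,r,s}, {p,q,s,t}, {p,q,r,t}, {p,q,r,s,t}.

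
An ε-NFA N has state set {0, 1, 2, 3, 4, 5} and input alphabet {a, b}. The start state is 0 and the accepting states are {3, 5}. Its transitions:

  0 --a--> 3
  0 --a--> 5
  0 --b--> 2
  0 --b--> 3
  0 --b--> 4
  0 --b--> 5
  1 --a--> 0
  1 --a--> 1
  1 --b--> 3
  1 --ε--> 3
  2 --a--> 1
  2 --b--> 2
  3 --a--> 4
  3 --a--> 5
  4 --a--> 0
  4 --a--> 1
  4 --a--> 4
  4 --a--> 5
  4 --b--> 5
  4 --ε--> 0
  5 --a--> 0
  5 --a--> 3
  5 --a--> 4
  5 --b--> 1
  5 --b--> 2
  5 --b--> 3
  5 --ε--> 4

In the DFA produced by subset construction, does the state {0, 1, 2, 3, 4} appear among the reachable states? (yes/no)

Start state of the DFA: {0} (ε-closure of the NFA start).
{0} --a--> {0, 3, 4, 5}  [new]
{0} --b--> {0, 2, 3, 4, 5}  [new]
{0, 3, 4, 5} --a--> {0, 1, 3, 4, 5}  [new]
{0, 3, 4, 5} --b--> {0, 1, 2, 3, 4, 5}  [new]
{0, 2, 3, 4, 5} --a--> {0, 1, 3, 4, 5}  [seen]
{0, 2, 3, 4, 5} --b--> {0, 1, 2, 3, 4, 5}  [seen]
{0, 1, 3, 4, 5} --a--> {0, 1, 3, 4, 5}  [seen]
{0, 1, 3, 4, 5} --b--> {0, 1, 2, 3, 4, 5}  [seen]
{0, 1, 2, 3, 4, 5} --a--> {0, 1, 3, 4, 5}  [seen]
{0, 1, 2, 3, 4, 5} --b--> {0, 1, 2, 3, 4, 5}  [seen]
Reachable DFA states: {0}, {0, 3, 4, 5}, {0, 2, 3, 4, 5}, {0, 1, 3, 4, 5}, {0, 1, 2, 3, 4, 5}.
{0, 1, 2, 3, 4} is not among them.

no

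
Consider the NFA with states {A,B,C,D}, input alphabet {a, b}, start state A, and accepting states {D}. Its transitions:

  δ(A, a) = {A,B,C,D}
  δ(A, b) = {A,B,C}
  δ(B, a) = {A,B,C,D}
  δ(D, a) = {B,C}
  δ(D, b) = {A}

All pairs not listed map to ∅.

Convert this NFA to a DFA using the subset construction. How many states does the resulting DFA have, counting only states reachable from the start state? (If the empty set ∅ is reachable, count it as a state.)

3

Start state of the DFA: {A}.
{A} --a--> {A,B,C,D}  [new]
{A} --b--> {A,B,C}  [new]
{A,B,C,D} --a--> {A,B,C,D}  [seen]
{A,B,C,D} --b--> {A,B,C}  [seen]
{A,B,C} --a--> {A,B,C,D}  [seen]
{A,B,C} --b--> {A,B,C}  [seen]
Reachable DFA states: {A}, {A,B,C,D}, {A,B,C}.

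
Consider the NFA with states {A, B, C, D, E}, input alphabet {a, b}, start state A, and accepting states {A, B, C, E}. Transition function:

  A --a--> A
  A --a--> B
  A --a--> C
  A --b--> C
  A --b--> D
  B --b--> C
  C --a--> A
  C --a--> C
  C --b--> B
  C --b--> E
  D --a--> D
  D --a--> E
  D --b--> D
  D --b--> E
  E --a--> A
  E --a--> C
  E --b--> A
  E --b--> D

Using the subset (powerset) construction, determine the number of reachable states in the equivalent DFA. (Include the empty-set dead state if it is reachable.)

Start state of the DFA: {A}.
{A} --a--> {A, B, C}  [new]
{A} --b--> {C, D}  [new]
{A, B, C} --a--> {A, B, C}  [seen]
{A, B, C} --b--> {B, C, D, E}  [new]
{C, D} --a--> {A, C, D, E}  [new]
{C, D} --b--> {B, D, E}  [new]
{B, C, D, E} --a--> {A, C, D, E}  [seen]
{B, C, D, E} --b--> {A, B, C, D, E}  [new]
{A, C, D, E} --a--> {A, B, C, D, E}  [seen]
{A, C, D, E} --b--> {A, B, C, D, E}  [seen]
{B, D, E} --a--> {A, C, D, E}  [seen]
{B, D, E} --b--> {A, C, D, E}  [seen]
{A, B, C, D, E} --a--> {A, B, C, D, E}  [seen]
{A, B, C, D, E} --b--> {A, B, C, D, E}  [seen]
Reachable DFA states: {A}, {A, B, C}, {C, D}, {B, C, D, E}, {A, C, D, E}, {B, D, E}, {A, B, C, D, E}.

7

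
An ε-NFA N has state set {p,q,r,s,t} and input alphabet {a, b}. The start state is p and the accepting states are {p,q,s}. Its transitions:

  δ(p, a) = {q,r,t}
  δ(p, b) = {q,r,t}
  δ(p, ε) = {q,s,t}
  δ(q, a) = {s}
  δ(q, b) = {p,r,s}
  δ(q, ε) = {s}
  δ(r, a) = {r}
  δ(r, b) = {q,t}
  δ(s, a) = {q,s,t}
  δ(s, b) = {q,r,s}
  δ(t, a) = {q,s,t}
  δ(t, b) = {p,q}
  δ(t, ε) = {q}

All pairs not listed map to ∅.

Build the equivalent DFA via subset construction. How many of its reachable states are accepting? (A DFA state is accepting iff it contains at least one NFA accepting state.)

Start state of the DFA: {p,q,s,t} (ε-closure of the NFA start).
{p,q,s,t} --a--> {q,r,s,t}  [new]
{p,q,s,t} --b--> {p,q,r,s,t}  [new]
{q,r,s,t} --a--> {q,r,s,t}  [seen]
{q,r,s,t} --b--> {p,q,r,s,t}  [seen]
{p,q,r,s,t} --a--> {q,r,s,t}  [seen]
{p,q,r,s,t} --b--> {p,q,r,s,t}  [seen]
Reachable DFA states: {p,q,s,t}, {q,r,s,t}, {p,q,r,s,t}.
Accepting DFA states (contain an NFA accepting state): {p,q,s,t}, {q,r,s,t}, {p,q,r,s,t}.

3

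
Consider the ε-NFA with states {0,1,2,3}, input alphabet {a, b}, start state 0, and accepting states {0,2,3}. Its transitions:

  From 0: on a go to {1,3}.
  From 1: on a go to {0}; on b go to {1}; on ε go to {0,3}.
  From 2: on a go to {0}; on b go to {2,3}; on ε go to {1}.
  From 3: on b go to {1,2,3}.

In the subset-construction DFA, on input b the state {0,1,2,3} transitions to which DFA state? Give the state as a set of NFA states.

{0,1,2,3}

δ(0,b) = ∅; δ(1,b) = {1}; δ(2,b) = {2,3}; δ(3,b) = {1,2,3}.
Union: {1,2,3}.
ε-closure gives {0,1,2,3}.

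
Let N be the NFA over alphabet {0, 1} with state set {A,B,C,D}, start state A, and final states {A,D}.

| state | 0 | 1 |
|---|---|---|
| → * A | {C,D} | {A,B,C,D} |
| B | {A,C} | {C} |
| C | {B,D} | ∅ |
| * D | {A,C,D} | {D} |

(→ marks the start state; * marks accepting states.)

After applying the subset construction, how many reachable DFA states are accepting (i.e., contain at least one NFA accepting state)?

5

Start state of the DFA: {A}.
{A} --0--> {C,D}  [new]
{A} --1--> {A,B,C,D}  [new]
{C,D} --0--> {A,B,C,D}  [seen]
{C,D} --1--> {D}  [new]
{A,B,C,D} --0--> {A,B,C,D}  [seen]
{A,B,C,D} --1--> {A,B,C,D}  [seen]
{D} --0--> {A,C,D}  [new]
{D} --1--> {D}  [seen]
{A,C,D} --0--> {A,B,C,D}  [seen]
{A,C,D} --1--> {A,B,C,D}  [seen]
Reachable DFA states: {A}, {C,D}, {A,B,C,D}, {D}, {A,C,D}.
Accepting DFA states (contain an NFA accepting state): {A}, {C,D}, {A,B,C,D}, {D}, {A,C,D}.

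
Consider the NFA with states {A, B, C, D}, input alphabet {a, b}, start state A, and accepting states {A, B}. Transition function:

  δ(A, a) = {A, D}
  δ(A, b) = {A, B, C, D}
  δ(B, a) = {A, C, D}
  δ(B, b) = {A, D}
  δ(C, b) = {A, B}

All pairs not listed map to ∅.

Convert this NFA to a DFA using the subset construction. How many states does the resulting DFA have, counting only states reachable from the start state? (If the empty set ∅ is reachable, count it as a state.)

4

Start state of the DFA: {A}.
{A} --a--> {A, D}  [new]
{A} --b--> {A, B, C, D}  [new]
{A, D} --a--> {A, D}  [seen]
{A, D} --b--> {A, B, C, D}  [seen]
{A, B, C, D} --a--> {A, C, D}  [new]
{A, B, C, D} --b--> {A, B, C, D}  [seen]
{A, C, D} --a--> {A, D}  [seen]
{A, C, D} --b--> {A, B, C, D}  [seen]
Reachable DFA states: {A}, {A, D}, {A, B, C, D}, {A, C, D}.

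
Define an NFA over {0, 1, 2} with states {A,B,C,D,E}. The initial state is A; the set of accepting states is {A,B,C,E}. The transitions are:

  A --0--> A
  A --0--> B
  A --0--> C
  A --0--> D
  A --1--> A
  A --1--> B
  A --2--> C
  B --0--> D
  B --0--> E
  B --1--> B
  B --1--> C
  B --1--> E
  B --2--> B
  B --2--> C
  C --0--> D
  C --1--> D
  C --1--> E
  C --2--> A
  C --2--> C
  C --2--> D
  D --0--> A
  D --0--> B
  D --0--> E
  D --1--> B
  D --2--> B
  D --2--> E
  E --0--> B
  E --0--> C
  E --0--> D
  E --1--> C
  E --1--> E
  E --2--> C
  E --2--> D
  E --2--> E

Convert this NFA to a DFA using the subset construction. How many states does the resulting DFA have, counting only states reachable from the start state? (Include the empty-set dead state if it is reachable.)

16

Start state of the DFA: {A}.
{A} --0--> {A,B,C,D}  [new]
{A} --1--> {A,B}  [new]
{A} --2--> {C}  [new]
{A,B,C,D} --0--> {A,B,C,D,E}  [new]
{A,B,C,D} --1--> {A,B,C,D,E}  [seen]
{A,B,C,D} --2--> {A,B,C,D,E}  [seen]
{A,B} --0--> {A,B,C,D,E}  [seen]
{A,B} --1--> {A,B,C,E}  [new]
{A,B} --2--> {B,C}  [new]
{C} --0--> {D}  [new]
{C} --1--> {D,E}  [new]
{C} --2--> {A,C,D}  [new]
{A,B,C,D,E} --0--> {A,B,C,D,E}  [seen]
{A,B,C,D,E} --1--> {A,B,C,D,E}  [seen]
{A,B,C,D,E} --2--> {A,B,C,D,E}  [seen]
{A,B,C,E} --0--> {A,B,C,D,E}  [seen]
{A,B,C,E} --1--> {A,B,C,D,E}  [seen]
{A,B,C,E} --2--> {A,B,C,D,E}  [seen]
{B,C} --0--> {D,E}  [seen]
{B,C} --1--> {B,C,D,E}  [new]
{B,C} --2--> {A,B,C,D}  [seen]
{D} --0--> {A,B,E}  [new]
{D} --1--> {B}  [new]
{D} --2--> {B,E}  [new]
{D,E} --0--> {A,B,C,D,E}  [seen]
{D,E} --1--> {B,C,E}  [new]
{D,E} --2--> {B,C,D,E}  [seen]
{A,C,D} --0--> {A,B,C,D,E}  [seen]
{A,C,D} --1--> {A,B,D,E}  [new]
{A,C,D} --2--> {A,B,C,D,E}  [seen]
{B,C,D,E} --0--> {A,B,C,D,E}  [seen]
{B,C,D,E} --1--> {B,C,D,E}  [seen]
{B,C,D,E} --2--> {A,B,C,D,E}  [seen]
{A,B,E} --0--> {A,B,C,D,E}  [seen]
{A,B,E} --1--> {A,B,C,E}  [seen]
{A,B,E} --2--> {B,C,D,E}  [seen]
{B} --0--> {D,E}  [seen]
{B} --1--> {B,C,E}  [seen]
{B} --2--> {B,C}  [seen]
{B,E} --0--> {B,C,D,E}  [seen]
{B,E} --1--> {B,C,E}  [seen]
{B,E} --2--> {B,C,D,E}  [seen]
{B,C,E} --0--> {B,C,D,E}  [seen]
{B,C,E} --1--> {B,C,D,E}  [seen]
{B,C,E} --2--> {A,B,C,D,E}  [seen]
{A,B,D,E} --0--> {A,B,C,D,E}  [seen]
{A,B,D,E} --1--> {A,B,C,E}  [seen]
{A,B,D,E} --2--> {B,C,D,E}  [seen]
Reachable DFA states: {A}, {A,B,C,D}, {A,B}, {C}, {A,B,C,D,E}, {A,B,C,E}, {B,C}, {D}, {D,E}, {A,C,D}, {B,C,D,E}, {A,B,E}, {B}, {B,E}, {B,C,E}, {A,B,D,E}.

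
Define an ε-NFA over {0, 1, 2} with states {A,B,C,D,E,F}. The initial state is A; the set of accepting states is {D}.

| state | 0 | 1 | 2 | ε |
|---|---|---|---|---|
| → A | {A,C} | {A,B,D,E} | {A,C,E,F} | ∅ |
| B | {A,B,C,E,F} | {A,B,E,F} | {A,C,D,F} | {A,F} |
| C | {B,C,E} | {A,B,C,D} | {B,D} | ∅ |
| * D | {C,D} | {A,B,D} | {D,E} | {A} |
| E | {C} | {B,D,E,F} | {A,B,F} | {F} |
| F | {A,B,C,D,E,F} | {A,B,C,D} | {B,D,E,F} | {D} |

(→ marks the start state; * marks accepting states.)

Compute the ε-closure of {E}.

Begin with {E}.
E →ε {F}; add F.
F →ε {D}; add D.
D →ε {A}; add A.
ε-closure = {A,D,E,F}.

{A,D,E,F}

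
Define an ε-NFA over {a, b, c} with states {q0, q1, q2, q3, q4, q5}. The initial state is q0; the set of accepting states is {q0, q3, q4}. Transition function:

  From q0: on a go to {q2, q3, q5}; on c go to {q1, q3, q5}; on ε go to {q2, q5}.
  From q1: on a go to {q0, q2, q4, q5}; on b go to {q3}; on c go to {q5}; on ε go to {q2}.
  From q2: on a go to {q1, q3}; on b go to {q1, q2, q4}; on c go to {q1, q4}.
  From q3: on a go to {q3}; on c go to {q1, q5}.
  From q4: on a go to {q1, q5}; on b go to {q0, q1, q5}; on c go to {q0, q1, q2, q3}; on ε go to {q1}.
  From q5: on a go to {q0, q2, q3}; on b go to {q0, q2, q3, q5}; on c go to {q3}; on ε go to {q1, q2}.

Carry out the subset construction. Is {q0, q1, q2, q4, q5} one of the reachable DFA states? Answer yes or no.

Start state of the DFA: {q0, q1, q2, q5} (ε-closure of the NFA start).
{q0, q1, q2, q5} --a--> {q0, q1, q2, q3, q4, q5}  [new]
{q0, q1, q2, q5} --b--> {q0, q1, q2, q3, q4, q5}  [seen]
{q0, q1, q2, q5} --c--> {q1, q2, q3, q4, q5}  [new]
{q0, q1, q2, q3, q4, q5} --a--> {q0, q1, q2, q3, q4, q5}  [seen]
{q0, q1, q2, q3, q4, q5} --b--> {q0, q1, q2, q3, q4, q5}  [seen]
{q0, q1, q2, q3, q4, q5} --c--> {q0, q1, q2, q3, q4, q5}  [seen]
{q1, q2, q3, q4, q5} --a--> {q0, q1, q2, q3, q4, q5}  [seen]
{q1, q2, q3, q4, q5} --b--> {q0, q1, q2, q3, q4, q5}  [seen]
{q1, q2, q3, q4, q5} --c--> {q0, q1, q2, q3, q4, q5}  [seen]
Reachable DFA states: {q0, q1, q2, q5}, {q0, q1, q2, q3, q4, q5}, {q1, q2, q3, q4, q5}.
{q0, q1, q2, q4, q5} is not among them.

no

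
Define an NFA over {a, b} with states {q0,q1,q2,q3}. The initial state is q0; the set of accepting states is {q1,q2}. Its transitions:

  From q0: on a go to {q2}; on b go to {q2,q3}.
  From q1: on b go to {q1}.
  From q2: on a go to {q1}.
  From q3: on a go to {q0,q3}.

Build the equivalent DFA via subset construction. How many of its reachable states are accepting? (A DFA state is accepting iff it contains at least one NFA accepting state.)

Start state of the DFA: {q0}.
{q0} --a--> {q2}  [new]
{q0} --b--> {q2,q3}  [new]
{q2} --a--> {q1}  [new]
{q2} --b--> ∅  [new]
{q2,q3} --a--> {q0,q1,q3}  [new]
{q2,q3} --b--> ∅  [seen]
{q1} --a--> ∅  [seen]
{q1} --b--> {q1}  [seen]
∅ --a--> ∅  [seen]
∅ --b--> ∅  [seen]
{q0,q1,q3} --a--> {q0,q2,q3}  [new]
{q0,q1,q3} --b--> {q1,q2,q3}  [new]
{q0,q2,q3} --a--> {q0,q1,q2,q3}  [new]
{q0,q2,q3} --b--> {q2,q3}  [seen]
{q1,q2,q3} --a--> {q0,q1,q3}  [seen]
{q1,q2,q3} --b--> {q1}  [seen]
{q0,q1,q2,q3} --a--> {q0,q1,q2,q3}  [seen]
{q0,q1,q2,q3} --b--> {q1,q2,q3}  [seen]
Reachable DFA states: {q0}, {q2}, {q2,q3}, {q1}, ∅, {q0,q1,q3}, {q0,q2,q3}, {q1,q2,q3}, {q0,q1,q2,q3}.
Accepting DFA states (contain an NFA accepting state): {q2}, {q2,q3}, {q1}, {q0,q1,q3}, {q0,q2,q3}, {q1,q2,q3}, {q0,q1,q2,q3}.

7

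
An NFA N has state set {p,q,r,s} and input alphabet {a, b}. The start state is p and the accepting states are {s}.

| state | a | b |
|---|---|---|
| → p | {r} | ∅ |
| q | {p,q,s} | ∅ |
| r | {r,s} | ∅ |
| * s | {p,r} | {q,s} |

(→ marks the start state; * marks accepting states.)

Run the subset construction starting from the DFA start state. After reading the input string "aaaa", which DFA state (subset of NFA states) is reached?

{p,r,s}

Start: {p}.
δ(p,a) = {r}.
Union: {r}.
After a: {r}.
δ(r,a) = {r,s}.
Union: {r,s}.
After a: {r,s}.
δ(r,a) = {r,s}; δ(s,a) = {p,r}.
Union: {p,r,s}.
After a: {p,r,s}.
δ(p,a) = {r}; δ(r,a) = {r,s}; δ(s,a) = {p,r}.
Union: {p,r,s}.
After a: {p,r,s}.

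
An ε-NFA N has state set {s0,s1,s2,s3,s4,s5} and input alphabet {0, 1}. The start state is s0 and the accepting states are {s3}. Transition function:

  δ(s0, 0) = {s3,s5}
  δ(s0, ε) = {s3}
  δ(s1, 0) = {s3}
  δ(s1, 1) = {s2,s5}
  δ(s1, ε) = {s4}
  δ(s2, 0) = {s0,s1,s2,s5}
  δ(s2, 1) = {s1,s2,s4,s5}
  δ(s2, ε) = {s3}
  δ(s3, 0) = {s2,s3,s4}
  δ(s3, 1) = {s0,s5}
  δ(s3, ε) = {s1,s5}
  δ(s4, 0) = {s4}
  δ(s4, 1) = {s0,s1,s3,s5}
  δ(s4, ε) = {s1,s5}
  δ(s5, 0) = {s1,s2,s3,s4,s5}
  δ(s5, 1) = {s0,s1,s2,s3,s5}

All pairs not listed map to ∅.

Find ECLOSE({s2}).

{s1,s2,s3,s4,s5}

Begin with {s2}.
s2 →ε {s3}; add s3.
s3 →ε {s1,s5}; add s1, s5.
s1 →ε {s4}; add s4.
ε-closure = {s1,s2,s3,s4,s5}.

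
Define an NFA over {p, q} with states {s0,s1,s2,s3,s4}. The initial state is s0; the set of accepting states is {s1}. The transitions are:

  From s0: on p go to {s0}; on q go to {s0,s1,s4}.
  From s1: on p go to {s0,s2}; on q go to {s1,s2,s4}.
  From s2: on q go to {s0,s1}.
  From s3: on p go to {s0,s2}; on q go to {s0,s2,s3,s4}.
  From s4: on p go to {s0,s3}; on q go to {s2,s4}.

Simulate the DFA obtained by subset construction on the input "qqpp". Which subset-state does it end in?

{s0,s2}

Start: {s0}.
δ(s0,q) = {s0,s1,s4}.
Union: {s0,s1,s4}.
After q: {s0,s1,s4}.
δ(s0,q) = {s0,s1,s4}; δ(s1,q) = {s1,s2,s4}; δ(s4,q) = {s2,s4}.
Union: {s0,s1,s2,s4}.
After q: {s0,s1,s2,s4}.
δ(s0,p) = {s0}; δ(s1,p) = {s0,s2}; δ(s2,p) = ∅; δ(s4,p) = {s0,s3}.
Union: {s0,s2,s3}.
After p: {s0,s2,s3}.
δ(s0,p) = {s0}; δ(s2,p) = ∅; δ(s3,p) = {s0,s2}.
Union: {s0,s2}.
After p: {s0,s2}.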